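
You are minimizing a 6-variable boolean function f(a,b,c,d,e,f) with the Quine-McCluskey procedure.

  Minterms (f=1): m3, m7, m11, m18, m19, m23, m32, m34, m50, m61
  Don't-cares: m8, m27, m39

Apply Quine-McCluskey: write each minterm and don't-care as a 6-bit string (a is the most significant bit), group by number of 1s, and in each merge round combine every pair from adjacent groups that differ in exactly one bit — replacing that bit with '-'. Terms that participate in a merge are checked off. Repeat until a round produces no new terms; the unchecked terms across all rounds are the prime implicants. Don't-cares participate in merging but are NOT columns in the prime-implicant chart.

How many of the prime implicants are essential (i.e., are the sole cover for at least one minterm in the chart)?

4

[col 0] 000011*, 000111*, 001000, 001011*, 010010*, 010011*, 010111*, 011011*, 100000*, 100010*, 100111*, 110010*, 111101
[col 1] -00111, -10010, 0-0011*, 0-0111*, 0-1011*, 00-011*, 000-11*, 01-011*, 010-11*, 01001-, 1-0010, 1000-0
[col 2] 0--011, 0-0-11
Prime implicants: -00111, -10010, 0--011, 0-0-11, 001000, 01001-, 1-0010, 1000-0, 111101
PI chart (minterm → PIs covering it):
  3 | 0--011,0-0-11
  7 | -00111,0-0-11
  11 | 0--011  (sole → essential)
  18 | -10010,01001-
  19 | 0--011,0-0-11,01001-
  23 | 0-0-11  (sole → essential)
  32 | 1000-0  (sole → essential)
  34 | 1-0010,1000-0
  50 | -10010,1-0010
  61 | 111101  (sole → essential)
Essential prime implicants: 0--011, 0-0-11, 1000-0, 111101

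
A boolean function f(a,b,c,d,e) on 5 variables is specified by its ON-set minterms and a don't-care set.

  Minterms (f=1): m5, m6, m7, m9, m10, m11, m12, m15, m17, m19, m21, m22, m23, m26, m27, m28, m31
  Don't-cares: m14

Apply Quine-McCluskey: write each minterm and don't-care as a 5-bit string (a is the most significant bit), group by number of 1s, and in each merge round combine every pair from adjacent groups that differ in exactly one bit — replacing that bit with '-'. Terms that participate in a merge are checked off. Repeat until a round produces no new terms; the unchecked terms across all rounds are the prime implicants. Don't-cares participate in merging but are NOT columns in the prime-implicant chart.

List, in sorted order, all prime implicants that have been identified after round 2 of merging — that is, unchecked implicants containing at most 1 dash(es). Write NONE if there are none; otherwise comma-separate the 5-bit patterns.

-1100, 010-1, 011-0

size-2^0 implicants → 00101(✓)  00110(✓)  00111(✓)  01001(✓)  01010(✓)  01011(✓)  01100(✓)  01110(✓)  01111(✓)  10001(✓)  10011(✓)  10101(✓)  10110(✓)  10111(✓)  11010(✓)  11011(✓)  11100(✓)  11111(✓)
size-2^1 implicants → -0101(✓)  -0110(✓)  -0111(✓)  -1010(✓)  -1011(✓)  -1100  -1111(✓)  0-110(✓)  0-111(✓)  001-1(✓)  0011-(✓)  01-10(✓)  01-11(✓)  010-1  0101-(✓)  011-0  0111-(✓)  1-011(✓)  1-111(✓)  10-01(✓)  10-11(✓)  100-1(✓)  101-1(✓)  1011-(✓)  11-11(✓)  1101-(✓)
size-2^2 implicants → --111  -01-1  -011-  -1-11  -101-  0-11-  01-1-  1--11  10--1
Unchecked terms (primes): --111, -01-1, -011-, -1-11, -101-, -1100, 0-11-, 01-1-, 010-1, 011-0, 1--11, 10--1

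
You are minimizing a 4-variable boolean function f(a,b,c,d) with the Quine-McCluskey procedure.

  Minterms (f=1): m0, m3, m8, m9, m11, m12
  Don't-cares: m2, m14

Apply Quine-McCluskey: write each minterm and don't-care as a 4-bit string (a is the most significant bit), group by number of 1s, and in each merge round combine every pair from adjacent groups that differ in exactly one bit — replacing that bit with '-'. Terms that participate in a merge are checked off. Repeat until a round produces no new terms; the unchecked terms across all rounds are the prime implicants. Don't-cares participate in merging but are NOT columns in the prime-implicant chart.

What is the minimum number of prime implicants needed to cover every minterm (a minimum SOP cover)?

4

Round 0: 0000✓ 0010✓ 0011✓ 1000✓ 1001✓ 1011✓ 1100✓ 1110✓
Round 1: -000 -011 00-0 001- 1-00 10-1 100- 11-0
PIs = {-000, -011, 00-0, 001-, 1-00, 10-1, 100-, 11-0}
Coverage chart:
  m0: -000,00-0
  m3: -011,001-
  m8: -000,1-00,100-
  m9: 10-1,100-
  m11: -011,10-1
  m12: 1-00,11-0
(no essential prime implicants)
Petrick residual → -000, -011, 1-00, 10-1
Min cover (4 terms): b'c'd' + b'cd + ac'd' + ab'd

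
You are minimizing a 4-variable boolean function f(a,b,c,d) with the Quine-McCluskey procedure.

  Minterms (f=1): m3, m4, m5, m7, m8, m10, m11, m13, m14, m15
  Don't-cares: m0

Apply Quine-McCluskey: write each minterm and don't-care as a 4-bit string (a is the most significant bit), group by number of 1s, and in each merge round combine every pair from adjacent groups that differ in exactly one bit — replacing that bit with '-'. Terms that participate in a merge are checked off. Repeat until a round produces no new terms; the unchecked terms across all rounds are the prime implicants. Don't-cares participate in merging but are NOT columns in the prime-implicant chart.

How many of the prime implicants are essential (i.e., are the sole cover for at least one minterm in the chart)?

3

size-2^0 implicants → 0000(✓)  0011(✓)  0100(✓)  0101(✓)  0111(✓)  1000(✓)  1010(✓)  1011(✓)  1101(✓)  1110(✓)  1111(✓)
size-2^1 implicants → -000  -011(✓)  -101(✓)  -111(✓)  0-00  0-11(✓)  01-1(✓)  010-  1-10(✓)  1-11(✓)  10-0  101-(✓)  11-1(✓)  111-(✓)
size-2^2 implicants → --11  -1-1  1-1-
Unchecked terms (primes): --11, -000, -1-1, 0-00, 010-, 1-1-, 10-0
Minterm coverage:
  m3 ⊆ --11 [E]
  m4 ⊆ 0-00,010-
  m5 ⊆ -1-1,010-
  m7 ⊆ --11,-1-1
  m8 ⊆ -000,10-0
  m10 ⊆ 1-1-,10-0
  m11 ⊆ --11,1-1-
  m13 ⊆ -1-1 [E]
  m14 ⊆ 1-1- [E]
  m15 ⊆ --11,-1-1,1-1-
E = {--11, -1-1, 1-1-}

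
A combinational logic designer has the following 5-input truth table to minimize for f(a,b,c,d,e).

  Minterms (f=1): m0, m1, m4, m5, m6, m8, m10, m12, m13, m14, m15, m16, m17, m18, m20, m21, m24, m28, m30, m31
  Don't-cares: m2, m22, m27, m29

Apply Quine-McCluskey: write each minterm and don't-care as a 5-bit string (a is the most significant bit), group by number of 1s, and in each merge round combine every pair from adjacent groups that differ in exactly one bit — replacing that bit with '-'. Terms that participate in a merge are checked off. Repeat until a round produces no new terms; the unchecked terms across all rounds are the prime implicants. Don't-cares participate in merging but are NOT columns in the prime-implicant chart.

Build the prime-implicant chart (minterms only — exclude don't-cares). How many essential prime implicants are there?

5

[col 0] 00000*, 00001*, 00010*, 00100*, 00101*, 00110*, 01000*, 01010*, 01100*, 01101*, 01110*, 01111*, 10000*, 10001*, 10010*, 10100*, 10101*, 10110*, 11000*, 11011*, 11100*, 11101*, 11110*, 11111*
[col 1] -0000*, -0001*, -0010*, -0100*, -0101*, -0110*, -1000*, -1100*, -1101*, -1110*, -1111*, 0-000*, 0-010*, 0-100*, 0-101*, 0-110*, 00-00*, 00-01*, 00-10*, 000-0*, 0000-*, 001-0*, 0010-*, 01-00*, 01-10*, 010-0*, 011-0*, 011-1*, 0110-*, 0111-*, 1-000*, 1-100*, 1-101*, 1-110*, 10-00*, 10-01*, 10-10*, 100-0*, 1000-*, 101-0*, 1010-*, 11-00*, 11-11, 111-0*, 111-1*, 1110-*, 1111-*
[col 2] --000*, --100*, --101*, --110*, -0-00*, -0-01*, -0-10*, -00-0*, -000-*, -01-0*, -010-*, -1-00*, -11-0*, -11-1*, -110-*, -111-*, 0--00*, 0--10*, 0-0-0*, 0-1-0*, 0-10-*, 00--0*, 00-0-*, 01--0*, 011--*, 1--00*, 1-1-0*, 1-10-*, 10--0*, 10-0-*, 111--*
[col 3] ---00, --1-0, --10-, -0--0, -0-0-, -11--, 0---0
Prime implicants: ---00, --1-0, --10-, -0--0, -0-0-, -11--, 0---0, 11-11
PI chart (minterm → PIs covering it):
  0 | ---00,-0--0,-0-0-,0---0
  1 | -0-0-  (sole → essential)
  4 | ---00,--1-0,--10-,-0--0,-0-0-,0---0
  5 | --10-,-0-0-
  6 | --1-0,-0--0,0---0
  8 | ---00,0---0
  10 | 0---0  (sole → essential)
  12 | ---00,--1-0,--10-,-11--,0---0
  13 | --10-,-11--
  14 | --1-0,-11--,0---0
  15 | -11--  (sole → essential)
  16 | ---00,-0--0,-0-0-
  17 | -0-0-  (sole → essential)
  18 | -0--0  (sole → essential)
  20 | ---00,--1-0,--10-,-0--0,-0-0-
  21 | --10-,-0-0-
  24 | ---00  (sole → essential)
  28 | ---00,--1-0,--10-,-11--
  30 | --1-0,-11--
  31 | -11--,11-11
Essential prime implicants: ---00, -0--0, -0-0-, -11--, 0---0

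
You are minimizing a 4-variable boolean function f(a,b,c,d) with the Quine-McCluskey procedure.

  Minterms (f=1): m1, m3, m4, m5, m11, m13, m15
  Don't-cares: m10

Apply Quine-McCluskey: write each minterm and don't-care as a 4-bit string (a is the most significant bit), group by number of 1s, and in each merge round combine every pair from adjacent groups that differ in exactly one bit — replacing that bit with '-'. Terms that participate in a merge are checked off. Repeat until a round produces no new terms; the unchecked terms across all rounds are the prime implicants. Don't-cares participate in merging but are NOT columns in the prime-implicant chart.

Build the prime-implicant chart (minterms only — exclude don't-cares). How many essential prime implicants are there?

size-2^0 implicants → 0001(✓)  0011(✓)  0100(✓)  0101(✓)  1010(✓)  1011(✓)  1101(✓)  1111(✓)
size-2^1 implicants → -011  -101  0-01  00-1  010-  1-11  101-  11-1
Unchecked terms (primes): -011, -101, 0-01, 00-1, 010-, 1-11, 101-, 11-1
Minterm coverage:
  m1 ⊆ 0-01,00-1
  m3 ⊆ -011,00-1
  m4 ⊆ 010- [E]
  m5 ⊆ -101,0-01,010-
  m11 ⊆ -011,1-11,101-
  m13 ⊆ -101,11-1
  m15 ⊆ 1-11,11-1
E = {010-}

1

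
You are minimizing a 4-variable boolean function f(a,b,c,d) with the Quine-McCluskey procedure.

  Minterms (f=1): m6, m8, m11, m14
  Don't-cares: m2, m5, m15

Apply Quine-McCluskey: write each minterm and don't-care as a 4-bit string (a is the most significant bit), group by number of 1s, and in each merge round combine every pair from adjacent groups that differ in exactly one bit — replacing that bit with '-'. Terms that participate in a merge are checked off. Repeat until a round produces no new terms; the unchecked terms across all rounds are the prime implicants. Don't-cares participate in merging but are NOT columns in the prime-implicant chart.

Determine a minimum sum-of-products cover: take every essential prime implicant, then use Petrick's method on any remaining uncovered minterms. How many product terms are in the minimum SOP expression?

Round 0: 0010✓ 0101 0110✓ 1000 1011✓ 1110✓ 1111✓
Round 1: -110 0-10 1-11 111-
PIs = {-110, 0-10, 0101, 1-11, 1000, 111-}
Coverage chart:
  m6: -110,0-10
  m8: 1000 ←essential
  m11: 1-11 ←essential
  m14: -110,111-
Essential: 1-11, 1000
Petrick residual → -110
Min cover (3 terms): bcd' + acd + ab'c'd'

3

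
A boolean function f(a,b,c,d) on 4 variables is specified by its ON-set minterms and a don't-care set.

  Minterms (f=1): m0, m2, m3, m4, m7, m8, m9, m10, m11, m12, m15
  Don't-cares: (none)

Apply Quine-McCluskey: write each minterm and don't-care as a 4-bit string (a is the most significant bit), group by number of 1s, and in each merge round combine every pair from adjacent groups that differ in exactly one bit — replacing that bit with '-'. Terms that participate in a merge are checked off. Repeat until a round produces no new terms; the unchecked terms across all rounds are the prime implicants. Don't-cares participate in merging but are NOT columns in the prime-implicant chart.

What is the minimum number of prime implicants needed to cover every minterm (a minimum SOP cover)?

size-2^0 implicants → 0000(✓)  0010(✓)  0011(✓)  0100(✓)  0111(✓)  1000(✓)  1001(✓)  1010(✓)  1011(✓)  1100(✓)  1111(✓)
size-2^1 implicants → -000(✓)  -010(✓)  -011(✓)  -100(✓)  -111(✓)  0-00(✓)  0-11(✓)  00-0(✓)  001-(✓)  1-00(✓)  1-11(✓)  10-0(✓)  10-1(✓)  100-(✓)  101-(✓)
size-2^2 implicants → --00  --11  -0-0  -01-  10--
Unchecked terms (primes): --00, --11, -0-0, -01-, 10--
Minterm coverage:
  m0 ⊆ --00,-0-0
  m2 ⊆ -0-0,-01-
  m3 ⊆ --11,-01-
  m4 ⊆ --00 [E]
  m7 ⊆ --11 [E]
  m8 ⊆ --00,-0-0,10--
  m9 ⊆ 10-- [E]
  m10 ⊆ -0-0,-01-,10--
  m11 ⊆ --11,-01-,10--
  m12 ⊆ --00 [E]
  m15 ⊆ --11 [E]
E = {--00, --11, 10--}
Petrick residual → -0-0
Cover = c'd' + cd + b'd' + ab'  |cover|=4

4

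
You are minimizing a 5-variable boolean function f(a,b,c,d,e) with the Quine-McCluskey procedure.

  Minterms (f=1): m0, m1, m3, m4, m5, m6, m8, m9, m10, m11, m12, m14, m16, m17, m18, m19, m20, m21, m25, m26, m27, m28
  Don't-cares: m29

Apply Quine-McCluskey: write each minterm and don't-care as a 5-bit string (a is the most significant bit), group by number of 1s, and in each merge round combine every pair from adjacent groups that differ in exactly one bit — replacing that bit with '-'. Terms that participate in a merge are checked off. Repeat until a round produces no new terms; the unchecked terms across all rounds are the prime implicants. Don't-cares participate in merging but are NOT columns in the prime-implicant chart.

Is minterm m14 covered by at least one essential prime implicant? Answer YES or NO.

YES

Round 0: 00000✓ 00001✓ 00011✓ 00100✓ 00101✓ 00110✓ 01000✓ 01001✓ 01010✓ 01011✓ 01100✓ 01110✓ 10000✓ 10001✓ 10010✓ 10011✓ 10100✓ 10101✓ 11001✓ 11010✓ 11011✓ 11100✓ 11101✓
Round 1: -0000✓ -0001✓ -0011✓ -0100✓ -0101✓ -1001✓ -1010✓ -1011✓ -1100✓ 0-000✓ 0-001✓ 0-011✓ 0-100✓ 0-110✓ 00-00✓ 00-01✓ 000-1✓ 0000-✓ 001-0✓ 0010-✓ 01-00✓ 01-10✓ 010-0✓ 010-1✓ 0100-✓ 0101-✓ 011-0✓ 1-001✓ 1-010✓ 1-011✓ 1-100✓ 1-101✓ 10-00✓ 10-01✓ 100-0✓ 100-1✓ 1000-✓ 1001-✓ 1010-✓ 11-01✓ 110-1✓ 1101-✓ 1110-✓
Round 2: --001✓ --011✓ --100 -0-00✓ -0-01✓ -00-1✓ -000-✓ -010-✓ -10-1✓ -101- 0--00 0-0-1✓ 0-00- 0-1-0 00-0-✓ 01--0 010-- 1--01 1-0-1✓ 1-01- 1-10- 10-0-✓ 100--
Round 3: --0-1 -0-0-
PIs = {--0-1, --100, -0-0-, -101-, 0--00, 0-00-, 0-1-0, 01--0, 010--, 1--01, 1-01-, 1-10-, 100--}
Coverage chart:
  m0: -0-0-,0--00,0-00-
  m1: --0-1,-0-0-,0-00-
  m3: --0-1 ←essential
  m4: --100,-0-0-,0--00,0-1-0
  m5: -0-0- ←essential
  m6: 0-1-0 ←essential
  m8: 0--00,0-00-,01--0,010--
  m9: --0-1,0-00-,010--
  m10: -101-,01--0,010--
  m11: --0-1,-101-,010--
  m12: --100,0--00,0-1-0,01--0
  m14: 0-1-0,01--0
  m16: -0-0-,100--
  m17: --0-1,-0-0-,1--01,100--
  m18: 1-01-,100--
  m19: --0-1,1-01-,100--
  m20: --100,-0-0-,1-10-
  m21: -0-0-,1--01,1-10-
  m25: --0-1,1--01
  m26: -101-,1-01-
  m27: --0-1,-101-,1-01-
  m28: --100,1-10-
Essential: --0-1, -0-0-, 0-1-0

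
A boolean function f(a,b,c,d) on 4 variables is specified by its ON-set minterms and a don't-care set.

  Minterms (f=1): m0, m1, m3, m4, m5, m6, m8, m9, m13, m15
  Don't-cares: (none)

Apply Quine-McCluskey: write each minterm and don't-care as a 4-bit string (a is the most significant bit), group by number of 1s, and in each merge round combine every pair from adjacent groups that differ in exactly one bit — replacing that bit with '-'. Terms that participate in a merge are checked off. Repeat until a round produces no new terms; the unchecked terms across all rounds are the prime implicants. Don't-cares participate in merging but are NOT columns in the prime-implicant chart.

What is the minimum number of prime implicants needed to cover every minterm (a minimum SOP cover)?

size-2^0 implicants → 0000(✓)  0001(✓)  0011(✓)  0100(✓)  0101(✓)  0110(✓)  1000(✓)  1001(✓)  1101(✓)  1111(✓)
size-2^1 implicants → -000(✓)  -001(✓)  -101(✓)  0-00(✓)  0-01(✓)  00-1  000-(✓)  01-0  010-(✓)  1-01(✓)  100-(✓)  11-1
size-2^2 implicants → --01  -00-  0-0-
Unchecked terms (primes): --01, -00-, 0-0-, 00-1, 01-0, 11-1
Minterm coverage:
  m0 ⊆ -00-,0-0-
  m1 ⊆ --01,-00-,0-0-,00-1
  m3 ⊆ 00-1 [E]
  m4 ⊆ 0-0-,01-0
  m5 ⊆ --01,0-0-
  m6 ⊆ 01-0 [E]
  m8 ⊆ -00- [E]
  m9 ⊆ --01,-00-
  m13 ⊆ --01,11-1
  m15 ⊆ 11-1 [E]
E = {-00-, 00-1, 01-0, 11-1}
Petrick residual → --01
Cover = c'd + b'c' + a'b'd + a'bd' + abd  |cover|=5

5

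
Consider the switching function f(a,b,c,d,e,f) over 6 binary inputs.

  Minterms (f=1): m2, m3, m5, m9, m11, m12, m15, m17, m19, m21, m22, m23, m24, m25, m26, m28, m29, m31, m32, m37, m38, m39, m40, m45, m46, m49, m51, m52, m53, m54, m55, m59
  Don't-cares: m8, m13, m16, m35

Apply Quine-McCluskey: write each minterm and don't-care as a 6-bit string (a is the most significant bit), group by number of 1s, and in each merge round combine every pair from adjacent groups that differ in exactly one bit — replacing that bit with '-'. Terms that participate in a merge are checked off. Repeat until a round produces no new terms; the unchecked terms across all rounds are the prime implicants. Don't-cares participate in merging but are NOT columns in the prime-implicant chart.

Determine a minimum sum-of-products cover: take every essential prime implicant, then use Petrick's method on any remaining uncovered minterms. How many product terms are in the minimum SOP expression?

13

[col 0] 000010*, 000011*, 000101*, 001000*, 001001*, 001011*, 001100*, 001101*, 001111*, 010000*, 010001*, 010011*, 010101*, 010110*, 010111*, 011000*, 011001*, 011010*, 011100*, 011101*, 011111*, 100000*, 100011*, 100101*, 100110*, 100111*, 101000*, 101101*, 101110*, 110001*, 110011*, 110100*, 110101*, 110110*, 110111*, 111011*
[col 1] -00011*, -00101*, -01000, -01101*, -10001*, -10011*, -10101*, -10110*, -10111*, 0-0011*, 0-0101*, 0-1000*, 0-1001*, 0-1100*, 0-1101*, 0-1111*, 00-011, 00-101*, 00001-, 001-00*, 001-01*, 001-11*, 0010-1*, 00100-*, 0011-1*, 00110-*, 01-000*, 01-001*, 01-101*, 01-111*, 010-01*, 010-11*, 0100-1*, 01000-*, 0101-1*, 01011-*, 011-00*, 011-01*, 0110-0, 01100-*, 0111-1*, 01110-*, 1-0011*, 1-0101*, 1-0110*, 1-0111*, 10-000, 10-101*, 10-110, 100-11*, 1001-1*, 10011-*, 11-011, 110-01*, 110-11*, 1100-1*, 1101-0*, 1101-1*, 11010-*, 11011-*
[col 2] --0011, --0101, -0-101, -10-01*, -10-11*, -100-1*, -101-1*, -1011-, 0--101, 0-1-00*, 0-1-01*, 0-100-*, 0-11-1, 0-110-*, 001--1, 001-0-*, 01--01, 01-00-, 01-1-1, 010--1*, 011-0-*, 1-0-11, 1-01-1, 1-011-, 110--1*, 1101--
[col 3] -10--1, 0-1-0-
Prime implicants: --0011, --0101, -0-101, -01000, -10--1, -1011-, 0--101, 0-1-0-, 0-11-1, 00-011, 00001-, 001--1, 01--01, 01-00-, 01-1-1, 0110-0, 1-0-11, 1-01-1, 1-011-, 10-000, 10-110, 11-011, 1101--
PI chart (minterm → PIs covering it):
  2 | 00001-  (sole → essential)
  3 | --0011,00-011,00001-
  5 | --0101,-0-101,0--101
  9 | 0-1-0-,001--1
  11 | 00-011,001--1
  12 | 0-1-0-  (sole → essential)
  15 | 0-11-1,001--1
  17 | -10--1,01--01,01-00-
  19 | --0011,-10--1
  21 | --0101,-10--1,0--101,01--01,01-1-1
  22 | -1011-  (sole → essential)
  23 | -10--1,-1011-,01-1-1
  24 | 0-1-0-,01-00-,0110-0
  25 | 0-1-0-,01--01,01-00-
  26 | 0110-0  (sole → essential)
  28 | 0-1-0-  (sole → essential)
  29 | 0--101,0-1-0-,0-11-1,01--01,01-1-1
  31 | 0-11-1,01-1-1
  32 | 10-000  (sole → essential)
  37 | --0101,-0-101,1-01-1
  38 | 1-011-,10-110
  39 | 1-0-11,1-01-1,1-011-
  40 | -01000,10-000
  45 | -0-101  (sole → essential)
  46 | 10-110  (sole → essential)
  49 | -10--1  (sole → essential)
  51 | --0011,-10--1,1-0-11,11-011
  52 | 1101--  (sole → essential)
  53 | --0101,-10--1,1-01-1,1101--
  54 | -1011-,1-011-,1101--
  55 | -10--1,-1011-,1-0-11,1-01-1,1-011-,1101--
  59 | 11-011  (sole → essential)
Essential prime implicants: -0-101, -10--1, -1011-, 0-1-0-, 00001-, 0110-0, 10-000, 10-110, 11-011, 1101--
Petrick residual → 0-11-1, 00-011, 1-0-11
Minimum SOP uses 13 PIs: b'de'f + bc'f + bc'de + a'ce' + a'cdf + a'b'd'ef + a'b'c'd'e + a'bcd'f' + ac'ef + ab'd'e'f' + ab'def' + abd'ef + abc'd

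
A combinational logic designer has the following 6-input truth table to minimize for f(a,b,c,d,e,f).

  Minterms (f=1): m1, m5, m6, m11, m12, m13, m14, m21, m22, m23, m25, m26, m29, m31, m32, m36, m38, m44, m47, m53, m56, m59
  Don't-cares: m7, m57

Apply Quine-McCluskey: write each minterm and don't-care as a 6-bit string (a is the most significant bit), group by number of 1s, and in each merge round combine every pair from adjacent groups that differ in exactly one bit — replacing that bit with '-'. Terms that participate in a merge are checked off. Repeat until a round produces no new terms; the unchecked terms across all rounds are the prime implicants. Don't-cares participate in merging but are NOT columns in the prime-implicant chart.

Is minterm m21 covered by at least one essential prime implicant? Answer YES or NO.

YES

[col 0] 000001*, 000101*, 000110*, 000111*, 001011, 001100*, 001101*, 001110*, 010101*, 010110*, 010111*, 011001*, 011010, 011101*, 011111*, 100000*, 100100*, 100110*, 101100*, 101111, 110101*, 111000*, 111001*, 111011*
[col 1] -00110, -01100, -10101, -11001, 0-0101*, 0-0110*, 0-0111*, 0-1101*, 00-101*, 00-110, 000-01, 0001-1*, 00011-*, 0011-0, 00110-, 01-101*, 01-111*, 0101-1*, 01011-*, 011-01, 0111-1*, 10-100, 100-00, 1001-0, 1110-1, 11100-
[col 2] 0--101, 0-01-1, 0-011-, 01-1-1
Prime implicants: -00110, -01100, -10101, -11001, 0--101, 0-01-1, 0-011-, 00-110, 000-01, 001011, 0011-0, 00110-, 01-1-1, 011-01, 011010, 10-100, 100-00, 1001-0, 101111, 1110-1, 11100-
PI chart (minterm → PIs covering it):
  1 | 000-01  (sole → essential)
  5 | 0--101,0-01-1,000-01
  6 | -00110,0-011-,00-110
  11 | 001011  (sole → essential)
  12 | -01100,0011-0,00110-
  13 | 0--101,00110-
  14 | 00-110,0011-0
  21 | -10101,0--101,0-01-1,01-1-1
  22 | 0-011-  (sole → essential)
  23 | 0-01-1,0-011-,01-1-1
  25 | -11001,011-01
  26 | 011010  (sole → essential)
  29 | 0--101,01-1-1,011-01
  31 | 01-1-1  (sole → essential)
  32 | 100-00  (sole → essential)
  36 | 10-100,100-00,1001-0
  38 | -00110,1001-0
  44 | -01100,10-100
  47 | 101111  (sole → essential)
  53 | -10101  (sole → essential)
  56 | 11100-  (sole → essential)
  59 | 1110-1  (sole → essential)
Essential prime implicants: -10101, 0-011-, 000-01, 001011, 01-1-1, 011010, 100-00, 101111, 1110-1, 11100-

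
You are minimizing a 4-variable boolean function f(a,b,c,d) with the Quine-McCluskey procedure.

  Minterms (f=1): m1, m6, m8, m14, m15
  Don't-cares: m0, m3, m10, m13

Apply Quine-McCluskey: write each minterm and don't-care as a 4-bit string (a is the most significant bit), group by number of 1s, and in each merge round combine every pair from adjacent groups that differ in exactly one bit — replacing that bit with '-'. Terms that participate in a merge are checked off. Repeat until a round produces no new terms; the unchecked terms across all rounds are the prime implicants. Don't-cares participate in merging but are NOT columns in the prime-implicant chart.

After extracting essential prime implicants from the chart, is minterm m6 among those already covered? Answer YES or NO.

[col 0] 0000*, 0001*, 0011*, 0110*, 1000*, 1010*, 1101*, 1110*, 1111*
[col 1] -000, -110, 00-1, 000-, 1-10, 10-0, 11-1, 111-
Prime implicants: -000, -110, 00-1, 000-, 1-10, 10-0, 11-1, 111-
PI chart (minterm → PIs covering it):
  1 | 00-1,000-
  6 | -110  (sole → essential)
  8 | -000,10-0
  14 | -110,1-10,111-
  15 | 11-1,111-
Essential prime implicants: -110

YES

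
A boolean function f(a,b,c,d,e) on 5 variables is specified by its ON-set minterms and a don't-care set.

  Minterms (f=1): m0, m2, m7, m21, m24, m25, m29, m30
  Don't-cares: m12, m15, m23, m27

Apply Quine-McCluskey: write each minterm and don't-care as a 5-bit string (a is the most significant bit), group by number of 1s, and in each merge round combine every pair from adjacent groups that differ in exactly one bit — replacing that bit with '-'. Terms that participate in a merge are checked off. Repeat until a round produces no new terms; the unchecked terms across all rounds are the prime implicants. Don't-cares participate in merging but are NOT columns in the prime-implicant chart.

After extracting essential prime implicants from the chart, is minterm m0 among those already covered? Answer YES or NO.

Round 0: 00000✓ 00010✓ 00111✓ 01100 01111✓ 10101✓ 10111✓ 11000✓ 11001✓ 11011✓ 11101✓ 11110
Round 1: -0111 0-111 000-0 1-101 101-1 11-01 110-1 1100-
PIs = {-0111, 0-111, 000-0, 01100, 1-101, 101-1, 11-01, 110-1, 1100-, 11110}
Coverage chart:
  m0: 000-0 ←essential
  m2: 000-0 ←essential
  m7: -0111,0-111
  m21: 1-101,101-1
  m24: 1100- ←essential
  m25: 11-01,110-1,1100-
  m29: 1-101,11-01
  m30: 11110 ←essential
Essential: 000-0, 1100-, 11110

YES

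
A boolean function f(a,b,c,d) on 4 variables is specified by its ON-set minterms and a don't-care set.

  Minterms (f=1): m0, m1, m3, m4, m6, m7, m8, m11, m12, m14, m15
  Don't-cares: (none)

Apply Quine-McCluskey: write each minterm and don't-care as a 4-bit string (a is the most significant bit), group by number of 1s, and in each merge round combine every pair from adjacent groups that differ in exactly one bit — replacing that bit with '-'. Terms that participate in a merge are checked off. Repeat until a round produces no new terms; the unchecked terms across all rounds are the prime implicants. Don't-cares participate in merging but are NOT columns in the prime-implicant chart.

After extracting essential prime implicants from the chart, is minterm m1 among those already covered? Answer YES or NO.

Round 0: 0000✓ 0001✓ 0011✓ 0100✓ 0110✓ 0111✓ 1000✓ 1011✓ 1100✓ 1110✓ 1111✓
Round 1: -000✓ -011✓ -100✓ -110✓ -111✓ 0-00✓ 0-11✓ 00-1 000- 01-0✓ 011-✓ 1-00✓ 1-11✓ 11-0✓ 111-✓
Round 2: --00 --11 -1-0 -11-
PIs = {--00, --11, -1-0, -11-, 00-1, 000-}
Coverage chart:
  m0: --00,000-
  m1: 00-1,000-
  m3: --11,00-1
  m4: --00,-1-0
  m6: -1-0,-11-
  m7: --11,-11-
  m8: --00 ←essential
  m11: --11 ←essential
  m12: --00,-1-0
  m14: -1-0,-11-
  m15: --11,-11-
Essential: --00, --11

NO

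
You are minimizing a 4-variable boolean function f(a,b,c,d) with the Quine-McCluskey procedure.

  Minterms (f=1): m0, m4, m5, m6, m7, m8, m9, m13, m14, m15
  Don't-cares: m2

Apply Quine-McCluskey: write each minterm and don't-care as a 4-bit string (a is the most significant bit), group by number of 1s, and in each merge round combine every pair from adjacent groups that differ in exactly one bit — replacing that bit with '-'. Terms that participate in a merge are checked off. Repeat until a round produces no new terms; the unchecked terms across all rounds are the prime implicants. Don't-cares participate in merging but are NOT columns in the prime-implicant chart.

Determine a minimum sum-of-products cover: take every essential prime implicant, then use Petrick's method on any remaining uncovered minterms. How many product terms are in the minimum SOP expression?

4

[col 0] 0000*, 0010*, 0100*, 0101*, 0110*, 0111*, 1000*, 1001*, 1101*, 1110*, 1111*
[col 1] -000, -101*, -110*, -111*, 0-00*, 0-10*, 00-0*, 01-0*, 01-1*, 010-*, 011-*, 1-01, 100-, 11-1*, 111-*
[col 2] -1-1, -11-, 0--0, 01--
Prime implicants: -000, -1-1, -11-, 0--0, 01--, 1-01, 100-
PI chart (minterm → PIs covering it):
  0 | -000,0--0
  4 | 0--0,01--
  5 | -1-1,01--
  6 | -11-,0--0,01--
  7 | -1-1,-11-,01--
  8 | -000,100-
  9 | 1-01,100-
  13 | -1-1,1-01
  14 | -11-  (sole → essential)
  15 | -1-1,-11-
Essential prime implicants: -11-
Petrick residual → -000, 01--, 1-01
Minimum SOP uses 4 PIs: b'c'd' + bc + a'b + ac'd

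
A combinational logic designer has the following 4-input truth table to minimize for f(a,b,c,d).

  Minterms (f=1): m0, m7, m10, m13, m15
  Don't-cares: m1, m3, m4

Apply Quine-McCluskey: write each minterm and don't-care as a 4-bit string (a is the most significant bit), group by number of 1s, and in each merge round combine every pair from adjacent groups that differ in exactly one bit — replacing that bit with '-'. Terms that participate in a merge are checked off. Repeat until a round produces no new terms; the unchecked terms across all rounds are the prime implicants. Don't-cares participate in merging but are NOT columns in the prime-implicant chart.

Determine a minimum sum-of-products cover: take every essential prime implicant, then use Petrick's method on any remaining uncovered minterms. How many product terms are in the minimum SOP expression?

4

Round 0: 0000✓ 0001✓ 0011✓ 0100✓ 0111✓ 1010 1101✓ 1111✓
Round 1: -111 0-00 0-11 00-1 000- 11-1
PIs = {-111, 0-00, 0-11, 00-1, 000-, 1010, 11-1}
Coverage chart:
  m0: 0-00,000-
  m7: -111,0-11
  m10: 1010 ←essential
  m13: 11-1 ←essential
  m15: -111,11-1
Essential: 1010, 11-1
Petrick residual → -111, 0-00
Min cover (4 terms): bcd + a'c'd' + ab'cd' + abd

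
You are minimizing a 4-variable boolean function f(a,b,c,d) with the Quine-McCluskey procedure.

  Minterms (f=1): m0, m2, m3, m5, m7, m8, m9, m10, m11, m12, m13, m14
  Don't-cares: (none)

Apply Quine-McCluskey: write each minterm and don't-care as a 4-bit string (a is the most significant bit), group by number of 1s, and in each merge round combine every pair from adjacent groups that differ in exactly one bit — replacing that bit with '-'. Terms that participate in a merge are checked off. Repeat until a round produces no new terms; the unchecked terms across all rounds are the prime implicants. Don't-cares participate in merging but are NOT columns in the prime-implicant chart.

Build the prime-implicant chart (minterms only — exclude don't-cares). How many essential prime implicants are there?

[col 0] 0000*, 0010*, 0011*, 0101*, 0111*, 1000*, 1001*, 1010*, 1011*, 1100*, 1101*, 1110*
[col 1] -000*, -010*, -011*, -101, 0-11, 00-0*, 001-*, 01-1, 1-00*, 1-01*, 1-10*, 10-0*, 10-1*, 100-*, 101-*, 11-0*, 110-*
[col 2] -0-0, -01-, 1--0, 1-0-, 10--
Prime implicants: -0-0, -01-, -101, 0-11, 01-1, 1--0, 1-0-, 10--
PI chart (minterm → PIs covering it):
  0 | -0-0  (sole → essential)
  2 | -0-0,-01-
  3 | -01-,0-11
  5 | -101,01-1
  7 | 0-11,01-1
  8 | -0-0,1--0,1-0-,10--
  9 | 1-0-,10--
  10 | -0-0,-01-,1--0,10--
  11 | -01-,10--
  12 | 1--0,1-0-
  13 | -101,1-0-
  14 | 1--0  (sole → essential)
Essential prime implicants: -0-0, 1--0

2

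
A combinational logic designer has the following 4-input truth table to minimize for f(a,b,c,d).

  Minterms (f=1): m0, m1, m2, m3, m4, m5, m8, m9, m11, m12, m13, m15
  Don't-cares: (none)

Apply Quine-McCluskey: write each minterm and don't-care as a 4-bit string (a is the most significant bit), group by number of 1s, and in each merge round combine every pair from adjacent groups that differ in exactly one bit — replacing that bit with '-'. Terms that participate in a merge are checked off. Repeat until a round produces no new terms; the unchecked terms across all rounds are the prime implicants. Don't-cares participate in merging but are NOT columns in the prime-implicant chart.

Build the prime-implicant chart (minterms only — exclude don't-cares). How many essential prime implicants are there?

size-2^0 implicants → 0000(✓)  0001(✓)  0010(✓)  0011(✓)  0100(✓)  0101(✓)  1000(✓)  1001(✓)  1011(✓)  1100(✓)  1101(✓)  1111(✓)
size-2^1 implicants → -000(✓)  -001(✓)  -011(✓)  -100(✓)  -101(✓)  0-00(✓)  0-01(✓)  00-0(✓)  00-1(✓)  000-(✓)  001-(✓)  010-(✓)  1-00(✓)  1-01(✓)  1-11(✓)  10-1(✓)  100-(✓)  11-1(✓)  110-(✓)
size-2^2 implicants → --00(✓)  --01(✓)  -0-1  -00-(✓)  -10-(✓)  0-0-(✓)  00--  1--1  1-0-(✓)
size-2^3 implicants → --0-
Unchecked terms (primes): --0-, -0-1, 00--, 1--1
Minterm coverage:
  m0 ⊆ --0-,00--
  m1 ⊆ --0-,-0-1,00--
  m2 ⊆ 00-- [E]
  m3 ⊆ -0-1,00--
  m4 ⊆ --0- [E]
  m5 ⊆ --0- [E]
  m8 ⊆ --0- [E]
  m9 ⊆ --0-,-0-1,1--1
  m11 ⊆ -0-1,1--1
  m12 ⊆ --0- [E]
  m13 ⊆ --0-,1--1
  m15 ⊆ 1--1 [E]
E = {--0-, 00--, 1--1}

3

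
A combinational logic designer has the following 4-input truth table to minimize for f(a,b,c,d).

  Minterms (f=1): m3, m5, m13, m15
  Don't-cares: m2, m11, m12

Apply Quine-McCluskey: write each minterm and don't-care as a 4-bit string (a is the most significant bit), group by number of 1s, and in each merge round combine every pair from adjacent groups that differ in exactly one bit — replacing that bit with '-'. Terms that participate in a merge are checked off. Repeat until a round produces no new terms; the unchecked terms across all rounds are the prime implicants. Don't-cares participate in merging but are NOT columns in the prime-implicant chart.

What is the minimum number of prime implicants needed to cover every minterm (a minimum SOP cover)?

size-2^0 implicants → 0010(✓)  0011(✓)  0101(✓)  1011(✓)  1100(✓)  1101(✓)  1111(✓)
size-2^1 implicants → -011  -101  001-  1-11  11-1  110-
Unchecked terms (primes): -011, -101, 001-, 1-11, 11-1, 110-
Minterm coverage:
  m3 ⊆ -011,001-
  m5 ⊆ -101 [E]
  m13 ⊆ -101,11-1,110-
  m15 ⊆ 1-11,11-1
E = {-101}
Petrick residual → -011, 1-11
Cover = b'cd + bc'd + acd  |cover|=3

3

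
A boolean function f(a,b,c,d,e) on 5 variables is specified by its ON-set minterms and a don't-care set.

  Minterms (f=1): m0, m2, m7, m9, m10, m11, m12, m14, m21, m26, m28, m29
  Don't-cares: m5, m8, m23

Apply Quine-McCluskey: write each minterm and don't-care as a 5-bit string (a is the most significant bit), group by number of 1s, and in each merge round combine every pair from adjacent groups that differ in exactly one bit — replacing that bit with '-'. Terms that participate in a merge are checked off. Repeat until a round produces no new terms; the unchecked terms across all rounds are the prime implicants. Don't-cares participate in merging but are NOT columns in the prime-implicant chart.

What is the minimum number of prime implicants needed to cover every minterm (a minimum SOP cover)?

6

Round 0: 00000✓ 00010✓ 00101✓ 00111✓ 01000✓ 01001✓ 01010✓ 01011✓ 01100✓ 01110✓ 10101✓ 10111✓ 11010✓ 11100✓ 11101✓
Round 1: -0101✓ -0111✓ -1010 -1100 0-000✓ 0-010✓ 000-0✓ 001-1✓ 01-00✓ 01-10✓ 010-0✓ 010-1✓ 0100-✓ 0101-✓ 011-0✓ 1-101 101-1✓ 1110-
Round 2: -01-1 0-0-0 01--0 010--
PIs = {-01-1, -1010, -1100, 0-0-0, 01--0, 010--, 1-101, 1110-}
Coverage chart:
  m0: 0-0-0 ←essential
  m2: 0-0-0 ←essential
  m7: -01-1 ←essential
  m9: 010-- ←essential
  m10: -1010,0-0-0,01--0,010--
  m11: 010-- ←essential
  m12: -1100,01--0
  m14: 01--0 ←essential
  m21: -01-1,1-101
  m26: -1010 ←essential
  m28: -1100,1110-
  m29: 1-101,1110-
Essential: -01-1, -1010, 0-0-0, 01--0, 010--
Petrick residual → 1110-
Min cover (6 terms): b'ce + bc'de' + a'c'e' + a'be' + a'bc' + abcd'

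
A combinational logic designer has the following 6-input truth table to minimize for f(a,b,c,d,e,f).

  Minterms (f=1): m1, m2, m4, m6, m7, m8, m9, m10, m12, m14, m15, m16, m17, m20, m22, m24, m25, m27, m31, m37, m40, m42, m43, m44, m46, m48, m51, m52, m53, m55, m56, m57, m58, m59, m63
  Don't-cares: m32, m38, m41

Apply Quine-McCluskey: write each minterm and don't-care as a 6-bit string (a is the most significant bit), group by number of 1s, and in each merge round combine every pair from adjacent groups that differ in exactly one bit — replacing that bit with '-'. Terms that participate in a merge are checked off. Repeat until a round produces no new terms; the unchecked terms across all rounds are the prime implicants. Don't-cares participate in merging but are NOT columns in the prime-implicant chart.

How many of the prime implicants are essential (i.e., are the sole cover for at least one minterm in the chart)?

[col 0] 000001*, 000010*, 000100*, 000110*, 000111*, 001000*, 001001*, 001010*, 001100*, 001110*, 001111*, 010000*, 010001*, 010100*, 010110*, 011000*, 011001*, 011011*, 011111*, 100000*, 100101*, 100110*, 101000*, 101001*, 101010*, 101011*, 101100*, 101110*, 110000*, 110011*, 110100*, 110101*, 110111*, 111000*, 111001*, 111010*, 111011*, 111111*
[col 1] -00110*, -01000*, -01001*, -01010*, -01100*, -01110*, -10000*, -10100*, -11000*, -11001*, -11011*, -11111*, 0-0001*, 0-0100*, 0-0110*, 0-1000*, 0-1001*, 0-1111, 00-001*, 00-010*, 00-100*, 00-110*, 00-111*, 000-10*, 0001-0*, 00011-*, 001-00*, 001-10*, 0010-0*, 00100-*, 0011-0*, 00111-*, 01-000*, 01-001*, 010-00*, 01000-*, 0101-0*, 011-11*, 0110-1*, 01100-*, 1-0000*, 1-0101, 1-1000*, 1-1001*, 1-1010*, 1-1011*, 10-000*, 10-110*, 101-00*, 101-10*, 1010-0*, 1010-1*, 10100-*, 10101-*, 1011-0*, 11-000*, 11-011*, 11-111*, 110-00*, 110-11*, 1101-1, 11010-, 111-11*, 1110-0*, 1110-1*, 11100-*, 11101-*
[col 2] --1000*, --1001*, -0-110, -01-00*, -01-10*, -010-0*, -0100-*, -011-0*, -1-000, -10-00, -11-11, -110-1, -1100-*, 0--001, 0-01-0, 0-100-*, 00--10, 00-1-0, 00-11-, 001--0*, 01-00-, 1--000, 1-10-0*, 1-10-1*, 1-100-*, 1-101-*, 101--0*, 1010--*, 11--11, 1110--*
[col 3] --100-, -01--0, 1-10--
Prime implicants: --100-, -0-110, -01--0, -1-000, -10-00, -11-11, -110-1, 0--001, 0-01-0, 0-1111, 00--10, 00-1-0, 00-11-, 01-00-, 1--000, 1-0101, 1-10--, 11--11, 1101-1, 11010-
PI chart (minterm → PIs covering it):
  1 | 0--001  (sole → essential)
  2 | 00--10  (sole → essential)
  4 | 0-01-0,00-1-0
  6 | -0-110,0-01-0,00--10,00-1-0,00-11-
  7 | 00-11-  (sole → essential)
  8 | --100-,-01--0
  9 | --100-,0--001
  10 | -01--0,00--10
  12 | -01--0,00-1-0
  14 | -0-110,-01--0,00--10,00-1-0,00-11-
  15 | 0-1111,00-11-
  16 | -1-000,-10-00,01-00-
  17 | 0--001,01-00-
  20 | -10-00,0-01-0
  22 | 0-01-0  (sole → essential)
  24 | --100-,-1-000,01-00-
  25 | --100-,-110-1,0--001,01-00-
  27 | -11-11,-110-1
  31 | -11-11,0-1111
  37 | 1-0101  (sole → essential)
  40 | --100-,-01--0,1--000,1-10--
  42 | -01--0,1-10--
  43 | 1-10--  (sole → essential)
  44 | -01--0  (sole → essential)
  46 | -0-110,-01--0
  48 | -1-000,-10-00,1--000
  51 | 11--11  (sole → essential)
  52 | -10-00,11010-
  53 | 1-0101,1101-1,11010-
  55 | 11--11,1101-1
  56 | --100-,-1-000,1--000,1-10--
  57 | --100-,-110-1,1-10--
  58 | 1-10--  (sole → essential)
  59 | -11-11,-110-1,1-10--,11--11
  63 | -11-11,11--11
Essential prime implicants: -01--0, 0--001, 0-01-0, 00--10, 00-11-, 1-0101, 1-10--, 11--11

8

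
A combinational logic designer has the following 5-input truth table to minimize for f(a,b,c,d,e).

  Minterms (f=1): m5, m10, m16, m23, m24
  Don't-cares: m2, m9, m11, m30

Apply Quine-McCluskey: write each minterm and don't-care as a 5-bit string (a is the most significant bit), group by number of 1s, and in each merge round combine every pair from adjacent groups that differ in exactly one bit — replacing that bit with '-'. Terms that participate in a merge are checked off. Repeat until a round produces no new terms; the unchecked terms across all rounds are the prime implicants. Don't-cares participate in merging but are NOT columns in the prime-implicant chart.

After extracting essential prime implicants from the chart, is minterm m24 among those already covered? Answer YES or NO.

YES

Round 0: 00010✓ 00101 01001✓ 01010✓ 01011✓ 10000✓ 10111 11000✓ 11110
Round 1: 0-010 010-1 0101- 1-000
PIs = {0-010, 00101, 010-1, 0101-, 1-000, 10111, 11110}
Coverage chart:
  m5: 00101 ←essential
  m10: 0-010,0101-
  m16: 1-000 ←essential
  m23: 10111 ←essential
  m24: 1-000 ←essential
Essential: 00101, 1-000, 10111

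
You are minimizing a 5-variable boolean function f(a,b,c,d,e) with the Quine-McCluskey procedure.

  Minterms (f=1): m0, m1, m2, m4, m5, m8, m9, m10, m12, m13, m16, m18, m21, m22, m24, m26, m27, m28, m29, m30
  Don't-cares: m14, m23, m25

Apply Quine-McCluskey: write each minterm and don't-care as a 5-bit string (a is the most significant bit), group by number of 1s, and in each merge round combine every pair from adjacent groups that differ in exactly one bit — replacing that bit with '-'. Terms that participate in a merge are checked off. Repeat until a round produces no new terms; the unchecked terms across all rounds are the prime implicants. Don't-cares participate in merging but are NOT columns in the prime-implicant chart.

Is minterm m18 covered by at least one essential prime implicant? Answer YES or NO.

YES

Round 0: 00000✓ 00001✓ 00010✓ 00100✓ 00101✓ 01000✓ 01001✓ 01010✓ 01100✓ 01101✓ 01110✓ 10000✓ 10010✓ 10101✓ 10110✓ 10111✓ 11000✓ 11001✓ 11010✓ 11011✓ 11100✓ 11101✓ 11110✓
Round 1: -0000✓ -0010✓ -0101✓ -1000✓ -1001✓ -1010✓ -1100✓ -1101✓ -1110✓ 0-000✓ 0-001✓ 0-010✓ 0-100✓ 0-101✓ 00-00✓ 00-01✓ 000-0✓ 0000-✓ 0010-✓ 01-00✓ 01-01✓ 01-10✓ 010-0✓ 0100-✓ 011-0✓ 0110-✓ 1-000✓ 1-010✓ 1-101✓ 1-110✓ 10-10✓ 100-0✓ 101-1 1011- 11-00✓ 11-01✓ 11-10✓ 110-0✓ 110-1✓ 1100-✓ 1101-✓ 111-0✓ 1110-✓
Round 2: --000✓ --010✓ --101 -00-0✓ -1-00✓ -1-01✓ -1-10✓ -10-0✓ -100-✓ -11-0✓ -110-✓ 0--00✓ 0--01✓ 0-0-0✓ 0-00-✓ 0-10-✓ 00-0-✓ 01--0✓ 01-0-✓ 1--10 1-0-0✓ 11--0✓ 11-0-✓ 110--
Round 3: --0-0 -1--0 -1-0- 0--0-
PIs = {--0-0, --101, -1--0, -1-0-, 0--0-, 1--10, 101-1, 1011-, 110--}
Coverage chart:
  m0: --0-0,0--0-
  m1: 0--0- ←essential
  m2: --0-0 ←essential
  m4: 0--0- ←essential
  m5: --101,0--0-
  m8: --0-0,-1--0,-1-0-,0--0-
  m9: -1-0-,0--0-
  m10: --0-0,-1--0
  m12: -1--0,-1-0-,0--0-
  m13: --101,-1-0-,0--0-
  m16: --0-0 ←essential
  m18: --0-0,1--10
  m21: --101,101-1
  m22: 1--10,1011-
  m24: --0-0,-1--0,-1-0-,110--
  m26: --0-0,-1--0,1--10,110--
  m27: 110-- ←essential
  m28: -1--0,-1-0-
  m29: --101,-1-0-
  m30: -1--0,1--10
Essential: --0-0, 0--0-, 110--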